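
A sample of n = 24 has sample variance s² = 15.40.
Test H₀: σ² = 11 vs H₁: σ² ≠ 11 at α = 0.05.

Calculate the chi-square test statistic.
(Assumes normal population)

Answer: χ² = 32.2000, fail to reject H₀

Derivation:
df = n - 1 = 23
χ² = (n-1)s²/σ₀² = 23×15.40/11 = 32.2000
Critical values: χ²_{0.975,23} = 11.689, χ²_{0.025,23} = 38.076
Rejection region: χ² < 11.689 or χ² > 38.076
Decision: fail to reject H₀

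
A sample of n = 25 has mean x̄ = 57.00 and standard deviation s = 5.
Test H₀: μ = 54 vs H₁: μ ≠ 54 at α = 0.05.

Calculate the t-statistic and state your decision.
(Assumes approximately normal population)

Answer: t = 3.0000, reject H₀

Derivation:
df = n - 1 = 24
SE = s/√n = 5/√25 = 1.0000
t = (x̄ - μ₀)/SE = (57.00 - 54)/1.0000 = 3.0000
Critical value: t_{0.025,24} = ±2.064
p-value ≈ 0.0062
Decision: reject H₀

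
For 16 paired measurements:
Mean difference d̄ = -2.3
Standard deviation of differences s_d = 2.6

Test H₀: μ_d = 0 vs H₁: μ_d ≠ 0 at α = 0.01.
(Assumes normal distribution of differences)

df = n - 1 = 15
SE = s_d/√n = 2.6/√16 = 0.6500
t = d̄/SE = -2.3/0.6500 = -3.5385
Critical value: t_{0.005,15} = ±2.947
p-value ≈ 0.0030
Decision: reject H₀

Answer: t = -3.5385, reject H₀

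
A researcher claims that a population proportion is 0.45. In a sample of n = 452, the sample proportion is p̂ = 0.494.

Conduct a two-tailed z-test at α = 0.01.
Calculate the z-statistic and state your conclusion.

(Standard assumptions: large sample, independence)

Answer: z = 1.8803, fail to reject H₀

Derivation:
H₀: p = 0.45, H₁: p ≠ 0.45
Standard error: SE = √(p₀(1-p₀)/n) = √(0.45×0.55/452) = 0.023400
z-statistic: z = (p̂ - p₀)/SE = (0.494 - 0.45)/0.023400 = 1.8803
Critical value: z_0.005 = ±2.576
p-value = 0.0601
Decision: fail to reject H₀ at α = 0.01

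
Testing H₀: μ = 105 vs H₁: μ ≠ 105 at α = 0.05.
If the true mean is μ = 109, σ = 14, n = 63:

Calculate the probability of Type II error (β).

Answer: β ≈ 0.3791

Derivation:
SE = σ/√n = 14/√63 = 1.7638
Critical values: μ₀ ± z_0.025×SE = 105 ± 1.960×1.7638
Acceptance region: (101.5430, 108.4570)
Under H₁ (μ = 109): z_high = (108.4570 - 109)/1.7638 = -0.3079, z_low = (101.5430 - 109)/1.7638 = -4.2278
β = P(not reject | H₁) = Φ(-0.3079) - Φ(-4.2278) ≈ 0.3791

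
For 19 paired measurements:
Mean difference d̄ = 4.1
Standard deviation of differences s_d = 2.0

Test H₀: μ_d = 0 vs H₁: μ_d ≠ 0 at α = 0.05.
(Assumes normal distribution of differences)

df = n - 1 = 18
SE = s_d/√n = 2.0/√19 = 0.4588
t = d̄/SE = 4.1/0.4588 = 8.9364
Critical value: t_{0.025,18} = ±2.101
p-value < 0.0001
Decision: reject H₀

Answer: t = 8.9364, reject H₀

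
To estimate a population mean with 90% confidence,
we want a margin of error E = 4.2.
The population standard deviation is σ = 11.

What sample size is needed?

z_0.05 = 1.645
n = (z×σ/E)² = (1.645×11/4.2)²
n = 18.5617
Round up: n = 19

Answer: n = 19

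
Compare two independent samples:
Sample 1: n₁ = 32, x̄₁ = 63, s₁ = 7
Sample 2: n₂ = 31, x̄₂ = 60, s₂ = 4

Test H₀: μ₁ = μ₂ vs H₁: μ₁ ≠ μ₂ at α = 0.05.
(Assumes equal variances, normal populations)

Answer: t = 2.0796, reject H₀

Derivation:
Pooled variance: s²_p = [31×7² + 30×4²]/(61) = 32.7705
s_p = 5.7246
SE = s_p×√(1/n₁ + 1/n₂) = 5.7246×√(1/32 + 1/31) = 1.4426
t = (x̄₁ - x̄₂)/SE = (63 - 60)/1.4426 = 2.0796
df = 61, t-critical = ±2.000
Decision: reject H₀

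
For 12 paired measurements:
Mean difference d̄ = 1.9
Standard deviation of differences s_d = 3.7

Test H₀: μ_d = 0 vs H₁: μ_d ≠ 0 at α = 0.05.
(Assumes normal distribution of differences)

Answer: t = 1.7789, fail to reject H₀

Derivation:
df = n - 1 = 11
SE = s_d/√n = 3.7/√12 = 1.0681
t = d̄/SE = 1.9/1.0681 = 1.7789
Critical value: t_{0.025,11} = ±2.201
p-value ≈ 0.1029
Decision: fail to reject H₀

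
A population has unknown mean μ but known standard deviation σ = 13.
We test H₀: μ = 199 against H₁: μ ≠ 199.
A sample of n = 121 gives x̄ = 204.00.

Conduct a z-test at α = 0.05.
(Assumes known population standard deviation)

Standard error: SE = σ/√n = 13/√121 = 1.1818
z-statistic: z = (x̄ - μ₀)/SE = (204.00 - 199)/1.1818 = 4.2308
Critical value: ±1.960
p-value < 0.0001
Decision: reject H₀

Answer: z = 4.2308, reject H₀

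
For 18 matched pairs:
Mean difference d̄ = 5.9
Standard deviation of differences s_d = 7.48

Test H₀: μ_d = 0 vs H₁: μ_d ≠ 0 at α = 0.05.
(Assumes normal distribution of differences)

df = n - 1 = 17
SE = s_d/√n = 7.48/√18 = 1.7631
t = d̄/SE = 5.9/1.7631 = 3.3464
Critical value: t_{0.025,17} = ±2.110
p-value ≈ 0.0038
Decision: reject H₀

Answer: t = 3.3464, reject H₀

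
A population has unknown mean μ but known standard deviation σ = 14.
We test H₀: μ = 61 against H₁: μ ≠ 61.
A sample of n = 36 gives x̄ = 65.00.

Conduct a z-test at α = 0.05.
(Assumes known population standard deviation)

Answer: z = 1.7143, fail to reject H₀

Derivation:
Standard error: SE = σ/√n = 14/√36 = 2.3333
z-statistic: z = (x̄ - μ₀)/SE = (65.00 - 61)/2.3333 = 1.7143
Critical value: ±1.960
p-value = 0.0865
Decision: fail to reject H₀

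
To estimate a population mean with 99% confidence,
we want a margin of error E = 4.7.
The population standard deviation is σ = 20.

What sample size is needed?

Answer: n = 121

Derivation:
z_0.005 = 2.576
n = (z×σ/E)² = (2.576×20/4.7)²
n = 120.1589
Round up: n = 121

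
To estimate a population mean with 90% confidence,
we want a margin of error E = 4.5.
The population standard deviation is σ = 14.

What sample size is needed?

z_0.05 = 1.645
n = (z×σ/E)² = (1.645×14/4.5)²
n = 26.1916
Round up: n = 27

Answer: n = 27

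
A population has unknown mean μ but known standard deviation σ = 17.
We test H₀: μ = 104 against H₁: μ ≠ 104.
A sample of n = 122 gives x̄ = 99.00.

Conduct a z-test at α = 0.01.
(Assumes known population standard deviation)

Answer: z = -3.2487, reject H₀

Derivation:
Standard error: SE = σ/√n = 17/√122 = 1.5391
z-statistic: z = (x̄ - μ₀)/SE = (99.00 - 104)/1.5391 = -3.2487
Critical value: ±2.576
p-value = 0.0012
Decision: reject H₀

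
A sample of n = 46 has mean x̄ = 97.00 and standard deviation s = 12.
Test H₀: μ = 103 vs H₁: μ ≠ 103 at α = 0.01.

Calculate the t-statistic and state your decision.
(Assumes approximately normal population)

df = n - 1 = 45
SE = s/√n = 12/√46 = 1.7693
t = (x̄ - μ₀)/SE = (97.00 - 103)/1.7693 = -3.3912
Critical value: t_{0.005,45} = ±2.690
p-value ≈ 0.0015
Decision: reject H₀

Answer: t = -3.3912, reject H₀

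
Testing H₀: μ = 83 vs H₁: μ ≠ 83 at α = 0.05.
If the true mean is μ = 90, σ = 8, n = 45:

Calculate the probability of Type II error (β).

Answer: β ≈ 0.0000

Derivation:
SE = σ/√n = 8/√45 = 1.1926
Critical values: μ₀ ± z_0.025×SE = 83 ± 1.960×1.1926
Acceptance region: (80.6625, 85.3375)
Under H₁ (μ = 90): z_high = (85.3375 - 90)/1.1926 = -3.9095, z_low = (80.6625 - 90)/1.1926 = -7.8295
β = P(not reject | H₁) = Φ(-3.9095) - Φ(-7.8295) ≈ 0.0000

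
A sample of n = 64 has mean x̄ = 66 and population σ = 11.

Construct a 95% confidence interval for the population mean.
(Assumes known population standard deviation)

Answer: (63.3050, 68.6950)

Derivation:
Confidence level: 95%, α = 0.05
z_0.025 = 1.960
SE = σ/√n = 11/√64 = 1.3750
Margin of error = 1.960 × 1.3750 = 2.6950
CI: x̄ ± margin = 66 ± 2.6950
CI: (63.3050, 68.6950)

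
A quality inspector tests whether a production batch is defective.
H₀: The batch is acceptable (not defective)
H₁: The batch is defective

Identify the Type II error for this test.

A Type I error (probability α) occurs when we reject a true H₀.
A Type II error (probability β) occurs when we fail to reject a false H₀.

Answer: Shipping a defective batch to customers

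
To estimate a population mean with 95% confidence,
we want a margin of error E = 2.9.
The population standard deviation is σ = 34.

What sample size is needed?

Answer: n = 529

Derivation:
z_0.025 = 1.960
n = (z×σ/E)² = (1.960×34/2.9)²
n = 528.0487
Round up: n = 529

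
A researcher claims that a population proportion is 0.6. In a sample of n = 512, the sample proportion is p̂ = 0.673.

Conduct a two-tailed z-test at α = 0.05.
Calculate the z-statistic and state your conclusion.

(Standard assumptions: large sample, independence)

H₀: p = 0.6, H₁: p ≠ 0.6
Standard error: SE = √(p₀(1-p₀)/n) = √(0.6×0.4/512) = 0.021651
z-statistic: z = (p̂ - p₀)/SE = (0.673 - 0.6)/0.021651 = 3.3717
Critical value: z_0.025 = ±1.960
p-value = 0.0007
Decision: reject H₀ at α = 0.05

Answer: z = 3.3717, reject H₀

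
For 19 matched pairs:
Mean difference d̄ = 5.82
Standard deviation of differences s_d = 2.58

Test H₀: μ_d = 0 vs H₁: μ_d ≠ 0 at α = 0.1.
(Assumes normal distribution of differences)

df = n - 1 = 18
SE = s_d/√n = 2.58/√19 = 0.5919
t = d̄/SE = 5.82/0.5919 = 9.8327
Critical value: t_{0.05,18} = ±1.734
p-value < 0.0001
Decision: reject H₀

Answer: t = 9.8327, reject H₀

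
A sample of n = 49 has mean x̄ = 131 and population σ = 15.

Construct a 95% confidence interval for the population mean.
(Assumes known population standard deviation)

Confidence level: 95%, α = 0.05
z_0.025 = 1.960
SE = σ/√n = 15/√49 = 2.1429
Margin of error = 1.960 × 2.1429 = 4.2001
CI: x̄ ± margin = 131 ± 4.2001
CI: (126.7999, 135.2001)

Answer: (126.7999, 135.2001)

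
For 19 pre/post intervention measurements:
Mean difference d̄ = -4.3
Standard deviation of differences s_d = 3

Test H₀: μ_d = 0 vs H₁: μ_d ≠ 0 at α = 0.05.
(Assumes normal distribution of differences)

Answer: t = -6.2482, reject H₀

Derivation:
df = n - 1 = 18
SE = s_d/√n = 3/√19 = 0.6882
t = d̄/SE = -4.3/0.6882 = -6.2482
Critical value: t_{0.025,18} = ±2.101
p-value < 0.0001
Decision: reject H₀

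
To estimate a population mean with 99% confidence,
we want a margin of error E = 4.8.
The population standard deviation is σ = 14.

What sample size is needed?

Answer: n = 57

Derivation:
z_0.005 = 2.576
n = (z×σ/E)² = (2.576×14/4.8)²
n = 56.4502
Round up: n = 57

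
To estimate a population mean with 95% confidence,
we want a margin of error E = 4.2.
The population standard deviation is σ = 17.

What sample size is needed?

z_0.025 = 1.960
n = (z×σ/E)² = (1.960×17/4.2)²
n = 62.9378
Round up: n = 63

Answer: n = 63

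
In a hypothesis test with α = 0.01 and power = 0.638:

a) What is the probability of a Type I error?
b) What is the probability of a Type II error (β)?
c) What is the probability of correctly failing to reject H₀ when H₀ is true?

a) Type I error probability = α = 0.01
b) Power = P(reject H₀ | H₁ true) = 1 - β = 0.638, so Type II error probability = β = 1 - Power = 0.362
c) P(fail to reject H₀ | H₀ true) = 1 - α = 0.99

Answer: a) 0.01, b) 0.362, c) 0.99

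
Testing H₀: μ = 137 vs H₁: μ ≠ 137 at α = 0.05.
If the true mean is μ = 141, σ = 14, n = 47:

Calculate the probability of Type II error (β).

Answer: β ≈ 0.5004

Derivation:
SE = σ/√n = 14/√47 = 2.0421
Critical values: μ₀ ± z_0.025×SE = 137 ± 1.960×2.0421
Acceptance region: (132.9975, 141.0025)
Under H₁ (μ = 141): z_high = (141.0025 - 141)/2.0421 = 0.0012, z_low = (132.9975 - 141)/2.0421 = -3.9188
β = P(not reject | H₁) = Φ(0.0012) - Φ(-3.9188) ≈ 0.5004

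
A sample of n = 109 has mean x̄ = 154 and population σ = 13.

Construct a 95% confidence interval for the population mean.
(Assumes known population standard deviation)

Confidence level: 95%, α = 0.05
z_0.025 = 1.960
SE = σ/√n = 13/√109 = 1.2452
Margin of error = 1.960 × 1.2452 = 2.4406
CI: x̄ ± margin = 154 ± 2.4406
CI: (151.5594, 156.4406)

Answer: (151.5594, 156.4406)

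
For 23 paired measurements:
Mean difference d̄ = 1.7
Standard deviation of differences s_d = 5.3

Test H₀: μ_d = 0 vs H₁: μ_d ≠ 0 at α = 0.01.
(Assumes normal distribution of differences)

Answer: t = 1.5383, fail to reject H₀

Derivation:
df = n - 1 = 22
SE = s_d/√n = 5.3/√23 = 1.1051
t = d̄/SE = 1.7/1.1051 = 1.5383
Critical value: t_{0.005,22} = ±2.819
p-value ≈ 0.1382
Decision: fail to reject H₀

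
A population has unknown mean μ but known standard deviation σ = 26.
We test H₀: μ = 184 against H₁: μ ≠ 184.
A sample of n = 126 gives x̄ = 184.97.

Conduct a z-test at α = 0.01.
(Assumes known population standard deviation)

Standard error: SE = σ/√n = 26/√126 = 2.3163
z-statistic: z = (x̄ - μ₀)/SE = (184.97 - 184)/2.3163 = 0.4188
Critical value: ±2.576
p-value = 0.6754
Decision: fail to reject H₀

Answer: z = 0.4188, fail to reject H₀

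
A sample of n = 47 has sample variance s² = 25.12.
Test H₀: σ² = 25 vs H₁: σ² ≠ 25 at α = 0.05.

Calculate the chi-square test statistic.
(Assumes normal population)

Answer: χ² = 46.2208, fail to reject H₀

Derivation:
df = n - 1 = 46
χ² = (n-1)s²/σ₀² = 46×25.12/25 = 46.2208
Critical values: χ²_{0.975,46} = 29.160, χ²_{0.025,46} = 66.617
Rejection region: χ² < 29.160 or χ² > 66.617
Decision: fail to reject H₀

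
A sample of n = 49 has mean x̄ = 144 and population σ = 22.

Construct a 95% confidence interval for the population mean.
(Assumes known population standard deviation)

Answer: (137.8399, 150.1601)

Derivation:
Confidence level: 95%, α = 0.05
z_0.025 = 1.960
SE = σ/√n = 22/√49 = 3.1429
Margin of error = 1.960 × 3.1429 = 6.1601
CI: x̄ ± margin = 144 ± 6.1601
CI: (137.8399, 150.1601)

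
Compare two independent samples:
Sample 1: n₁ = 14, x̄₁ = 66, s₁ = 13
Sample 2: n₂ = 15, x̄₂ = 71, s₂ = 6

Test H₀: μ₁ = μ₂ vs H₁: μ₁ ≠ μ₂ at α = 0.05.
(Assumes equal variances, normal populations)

Answer: t = -1.3452, fail to reject H₀

Derivation:
Pooled variance: s²_p = [13×13² + 14×6²]/(27) = 100.0370
s_p = 10.0018
SE = s_p×√(1/n₁ + 1/n₂) = 10.0018×√(1/14 + 1/15) = 3.7168
t = (x̄₁ - x̄₂)/SE = (66 - 71)/3.7168 = -1.3452
df = 27, t-critical = ±2.052
Decision: fail to reject H₀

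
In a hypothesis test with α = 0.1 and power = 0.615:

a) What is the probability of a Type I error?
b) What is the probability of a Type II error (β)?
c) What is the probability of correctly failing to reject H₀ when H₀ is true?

a) Type I error probability = α = 0.1
b) Power = P(reject H₀ | H₁ true) = 1 - β = 0.615, so Type II error probability = β = 1 - Power = 0.385
c) P(fail to reject H₀ | H₀ true) = 1 - α = 0.9

Answer: a) 0.1, b) 0.385, c) 0.9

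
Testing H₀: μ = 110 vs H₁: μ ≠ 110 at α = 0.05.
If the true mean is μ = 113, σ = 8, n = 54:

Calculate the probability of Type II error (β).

Answer: β ≈ 0.2132

Derivation:
SE = σ/√n = 8/√54 = 1.0887
Critical values: μ₀ ± z_0.025×SE = 110 ± 1.960×1.0887
Acceptance region: (107.8661, 112.1339)
Under H₁ (μ = 113): z_high = (112.1339 - 113)/1.0887 = -0.7955, z_low = (107.8661 - 113)/1.0887 = -4.7156
β = P(not reject | H₁) = Φ(-0.7955) - Φ(-4.7156) ≈ 0.2132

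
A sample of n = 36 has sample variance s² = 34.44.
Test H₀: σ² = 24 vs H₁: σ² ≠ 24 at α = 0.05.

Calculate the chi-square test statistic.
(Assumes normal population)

Answer: χ² = 50.2250, fail to reject H₀

Derivation:
df = n - 1 = 35
χ² = (n-1)s²/σ₀² = 35×34.44/24 = 50.2250
Critical values: χ²_{0.975,35} = 20.569, χ²_{0.025,35} = 53.203
Rejection region: χ² < 20.569 or χ² > 53.203
Decision: fail to reject H₀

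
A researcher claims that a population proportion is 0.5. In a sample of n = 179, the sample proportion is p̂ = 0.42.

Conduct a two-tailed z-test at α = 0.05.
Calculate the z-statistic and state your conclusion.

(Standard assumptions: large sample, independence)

Answer: z = -2.1406, reject H₀

Derivation:
H₀: p = 0.5, H₁: p ≠ 0.5
Standard error: SE = √(p₀(1-p₀)/n) = √(0.5×0.5/179) = 0.037372
z-statistic: z = (p̂ - p₀)/SE = (0.42 - 0.5)/0.037372 = -2.1406
Critical value: z_0.025 = ±1.960
p-value = 0.0323
Decision: reject H₀ at α = 0.05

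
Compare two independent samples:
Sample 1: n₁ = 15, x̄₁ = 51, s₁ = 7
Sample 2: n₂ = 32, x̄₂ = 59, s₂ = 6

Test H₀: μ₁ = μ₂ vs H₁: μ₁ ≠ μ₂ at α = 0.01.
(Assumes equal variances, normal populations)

Answer: t = -4.0400, reject H₀

Derivation:
Pooled variance: s²_p = [14×7² + 31×6²]/(45) = 40.0444
s_p = 6.3281
SE = s_p×√(1/n₁ + 1/n₂) = 6.3281×√(1/15 + 1/32) = 1.9802
t = (x̄₁ - x̄₂)/SE = (51 - 59)/1.9802 = -4.0400
df = 45, t-critical = ±2.690
Decision: reject H₀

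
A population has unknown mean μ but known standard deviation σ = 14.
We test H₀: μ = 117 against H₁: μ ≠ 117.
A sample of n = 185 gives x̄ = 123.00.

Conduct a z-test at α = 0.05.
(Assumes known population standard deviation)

Standard error: SE = σ/√n = 14/√185 = 1.0293
z-statistic: z = (x̄ - μ₀)/SE = (123.00 - 117)/1.0293 = 5.8292
Critical value: ±1.960
p-value < 0.0001
Decision: reject H₀

Answer: z = 5.8292, reject H₀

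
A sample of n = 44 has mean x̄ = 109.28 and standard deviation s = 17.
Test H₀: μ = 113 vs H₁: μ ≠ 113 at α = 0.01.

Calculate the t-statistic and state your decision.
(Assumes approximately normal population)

df = n - 1 = 43
SE = s/√n = 17/√44 = 2.5628
t = (x̄ - μ₀)/SE = (109.28 - 113)/2.5628 = -1.4515
Critical value: t_{0.005,43} = ±2.695
p-value ≈ 0.1539
Decision: fail to reject H₀

Answer: t = -1.4515, fail to reject H₀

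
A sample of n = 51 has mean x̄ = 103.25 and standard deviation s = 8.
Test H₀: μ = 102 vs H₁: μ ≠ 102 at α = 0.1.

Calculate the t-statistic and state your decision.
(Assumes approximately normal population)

Answer: t = 1.1159, fail to reject H₀

Derivation:
df = n - 1 = 50
SE = s/√n = 8/√51 = 1.1202
t = (x̄ - μ₀)/SE = (103.25 - 102)/1.1202 = 1.1159
Critical value: t_{0.05,50} = ±1.676
p-value ≈ 0.2698
Decision: fail to reject H₀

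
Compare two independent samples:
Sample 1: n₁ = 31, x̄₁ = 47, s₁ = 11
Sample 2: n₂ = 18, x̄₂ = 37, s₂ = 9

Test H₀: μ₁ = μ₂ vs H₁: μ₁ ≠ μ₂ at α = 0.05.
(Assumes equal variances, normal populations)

Pooled variance: s²_p = [30×11² + 17×9²]/(47) = 106.5319
s_p = 10.3214
SE = s_p×√(1/n₁ + 1/n₂) = 10.3214×√(1/31 + 1/18) = 3.0586
t = (x̄₁ - x̄₂)/SE = (47 - 37)/3.0586 = 3.2695
df = 47, t-critical = ±2.012
Decision: reject H₀

Answer: t = 3.2695, reject H₀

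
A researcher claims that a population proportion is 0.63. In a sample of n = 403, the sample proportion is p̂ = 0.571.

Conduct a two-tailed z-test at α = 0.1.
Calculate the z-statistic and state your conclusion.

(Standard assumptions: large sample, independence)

Answer: z = -2.4532, reject H₀

Derivation:
H₀: p = 0.63, H₁: p ≠ 0.63
Standard error: SE = √(p₀(1-p₀)/n) = √(0.63×0.37/403) = 0.024050
z-statistic: z = (p̂ - p₀)/SE = (0.571 - 0.63)/0.024050 = -2.4532
Critical value: z_0.05 = ±1.645
p-value = 0.0142
Decision: reject H₀ at α = 0.1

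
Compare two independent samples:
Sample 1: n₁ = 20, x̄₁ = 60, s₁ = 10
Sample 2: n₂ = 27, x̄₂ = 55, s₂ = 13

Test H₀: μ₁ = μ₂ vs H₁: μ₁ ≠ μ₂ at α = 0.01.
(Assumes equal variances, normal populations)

Answer: t = 1.4330, fail to reject H₀

Derivation:
Pooled variance: s²_p = [19×10² + 26×13²]/(45) = 139.8667
s_p = 11.8265
SE = s_p×√(1/n₁ + 1/n₂) = 11.8265×√(1/20 + 1/27) = 3.4891
t = (x̄₁ - x̄₂)/SE = (60 - 55)/3.4891 = 1.4330
df = 45, t-critical = ±2.690
Decision: fail to reject H₀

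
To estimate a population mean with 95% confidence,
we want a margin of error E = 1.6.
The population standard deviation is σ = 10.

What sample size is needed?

z_0.025 = 1.960
n = (z×σ/E)² = (1.960×10/1.6)²
n = 150.0625
Round up: n = 151

Answer: n = 151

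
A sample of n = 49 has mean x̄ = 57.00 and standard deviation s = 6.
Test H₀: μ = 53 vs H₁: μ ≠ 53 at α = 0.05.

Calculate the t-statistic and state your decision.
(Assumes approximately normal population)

Answer: t = 4.6669, reject H₀

Derivation:
df = n - 1 = 48
SE = s/√n = 6/√49 = 0.8571
t = (x̄ - μ₀)/SE = (57.00 - 53)/0.8571 = 4.6669
Critical value: t_{0.025,48} = ±2.011
p-value < 0.0001
Decision: reject H₀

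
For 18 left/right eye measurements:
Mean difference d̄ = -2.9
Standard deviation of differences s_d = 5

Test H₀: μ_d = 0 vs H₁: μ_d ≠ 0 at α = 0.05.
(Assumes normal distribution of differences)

df = n - 1 = 17
SE = s_d/√n = 5/√18 = 1.1785
t = d̄/SE = -2.9/1.1785 = -2.4608
Critical value: t_{0.025,17} = ±2.110
p-value ≈ 0.0249
Decision: reject H₀

Answer: t = -2.4608, reject H₀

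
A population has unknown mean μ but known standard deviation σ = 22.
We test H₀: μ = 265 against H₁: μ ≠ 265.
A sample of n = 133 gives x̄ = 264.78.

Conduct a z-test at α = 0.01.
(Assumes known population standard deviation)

Standard error: SE = σ/√n = 22/√133 = 1.9076
z-statistic: z = (x̄ - μ₀)/SE = (264.78 - 265)/1.9076 = -0.1153
Critical value: ±2.576
p-value = 0.9082
Decision: fail to reject H₀

Answer: z = -0.1153, fail to reject H₀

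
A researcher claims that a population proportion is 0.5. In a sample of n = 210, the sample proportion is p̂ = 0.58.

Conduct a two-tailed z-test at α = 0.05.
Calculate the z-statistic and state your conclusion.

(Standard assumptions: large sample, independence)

Answer: z = 2.3186, reject H₀

Derivation:
H₀: p = 0.5, H₁: p ≠ 0.5
Standard error: SE = √(p₀(1-p₀)/n) = √(0.5×0.5/210) = 0.034503
z-statistic: z = (p̂ - p₀)/SE = (0.58 - 0.5)/0.034503 = 2.3186
Critical value: z_0.025 = ±1.960
p-value = 0.0204
Decision: reject H₀ at α = 0.05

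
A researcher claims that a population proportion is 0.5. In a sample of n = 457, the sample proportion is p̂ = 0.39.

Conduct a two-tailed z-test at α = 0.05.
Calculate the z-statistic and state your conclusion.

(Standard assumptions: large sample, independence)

H₀: p = 0.5, H₁: p ≠ 0.5
Standard error: SE = √(p₀(1-p₀)/n) = √(0.5×0.5/457) = 0.023389
z-statistic: z = (p̂ - p₀)/SE = (0.39 - 0.5)/0.023389 = -4.7031
Critical value: z_0.025 = ±1.960
p-value < 0.0001
Decision: reject H₀ at α = 0.05

Answer: z = -4.7031, reject H₀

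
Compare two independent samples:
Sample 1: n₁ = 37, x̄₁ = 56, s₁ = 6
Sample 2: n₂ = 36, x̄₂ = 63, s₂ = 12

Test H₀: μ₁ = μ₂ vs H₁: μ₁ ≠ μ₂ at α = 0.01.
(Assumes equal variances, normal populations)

Answer: t = -3.1653, reject H₀

Derivation:
Pooled variance: s²_p = [36×6² + 35×12²]/(71) = 89.2394
s_p = 9.4467
SE = s_p×√(1/n₁ + 1/n₂) = 9.4467×√(1/37 + 1/36) = 2.2115
t = (x̄₁ - x̄₂)/SE = (56 - 63)/2.2115 = -3.1653
df = 71, t-critical = ±2.647
Decision: reject H₀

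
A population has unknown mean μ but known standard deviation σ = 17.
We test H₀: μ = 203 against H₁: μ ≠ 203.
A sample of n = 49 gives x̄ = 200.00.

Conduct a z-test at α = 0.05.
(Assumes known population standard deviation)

Answer: z = -1.2353, fail to reject H₀

Derivation:
Standard error: SE = σ/√n = 17/√49 = 2.4286
z-statistic: z = (x̄ - μ₀)/SE = (200.00 - 203)/2.4286 = -1.2353
Critical value: ±1.960
p-value = 0.2167
Decision: fail to reject H₀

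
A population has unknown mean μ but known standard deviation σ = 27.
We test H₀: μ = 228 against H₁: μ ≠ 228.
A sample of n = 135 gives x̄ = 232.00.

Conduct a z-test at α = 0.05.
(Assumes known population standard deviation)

Standard error: SE = σ/√n = 27/√135 = 2.3238
z-statistic: z = (x̄ - μ₀)/SE = (232.00 - 228)/2.3238 = 1.7213
Critical value: ±1.960
p-value = 0.0852
Decision: fail to reject H₀

Answer: z = 1.7213, fail to reject H₀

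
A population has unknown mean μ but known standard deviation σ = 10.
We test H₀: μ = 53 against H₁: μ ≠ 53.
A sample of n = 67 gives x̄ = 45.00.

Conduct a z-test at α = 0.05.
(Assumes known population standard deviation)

Answer: z = -6.5483, reject H₀

Derivation:
Standard error: SE = σ/√n = 10/√67 = 1.2217
z-statistic: z = (x̄ - μ₀)/SE = (45.00 - 53)/1.2217 = -6.5483
Critical value: ±1.960
p-value < 0.0001
Decision: reject H₀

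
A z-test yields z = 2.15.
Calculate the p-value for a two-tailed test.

For z = 2.15:
p = 2×P(Z > |2.15|) = 2×(1 - Φ(2.15)) = 0.0316

Answer: p-value ≈ 0.0316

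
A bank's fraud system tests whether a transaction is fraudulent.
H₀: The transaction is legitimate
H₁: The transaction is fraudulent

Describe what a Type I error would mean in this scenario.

Type I error: rejecting H₀ when it is actually true (false positive).
Type II error: failing to reject H₀ when H₁ is actually true (false negative).

Answer: Blocking a legitimate transaction as fraud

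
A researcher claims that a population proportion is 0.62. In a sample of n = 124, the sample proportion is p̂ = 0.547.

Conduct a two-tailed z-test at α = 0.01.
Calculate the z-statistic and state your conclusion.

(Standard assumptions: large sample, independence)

H₀: p = 0.62, H₁: p ≠ 0.62
Standard error: SE = √(p₀(1-p₀)/n) = √(0.62×0.38/124) = 0.043589
z-statistic: z = (p̂ - p₀)/SE = (0.547 - 0.62)/0.043589 = -1.6747
Critical value: z_0.005 = ±2.576
p-value = 0.0940
Decision: fail to reject H₀ at α = 0.01

Answer: z = -1.6747, fail to reject H₀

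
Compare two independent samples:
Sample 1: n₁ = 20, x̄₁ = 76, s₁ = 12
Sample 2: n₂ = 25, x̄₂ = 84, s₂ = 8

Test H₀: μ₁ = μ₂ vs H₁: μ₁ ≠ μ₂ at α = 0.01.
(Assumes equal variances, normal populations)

Pooled variance: s²_p = [19×12² + 24×8²]/(43) = 99.3488
s_p = 9.9674
SE = s_p×√(1/n₁ + 1/n₂) = 9.9674×√(1/20 + 1/25) = 2.9902
t = (x̄₁ - x̄₂)/SE = (76 - 84)/2.9902 = -2.6754
df = 43, t-critical = ±2.695
Decision: fail to reject H₀

Answer: t = -2.6754, fail to reject H₀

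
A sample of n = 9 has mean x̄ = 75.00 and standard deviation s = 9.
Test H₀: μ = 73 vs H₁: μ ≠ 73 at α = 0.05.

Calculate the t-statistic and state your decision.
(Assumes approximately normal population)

df = n - 1 = 8
SE = s/√n = 9/√9 = 3.0000
t = (x̄ - μ₀)/SE = (75.00 - 73)/3.0000 = 0.6667
Critical value: t_{0.025,8} = ±2.306
p-value ≈ 0.5237
Decision: fail to reject H₀

Answer: t = 0.6667, fail to reject H₀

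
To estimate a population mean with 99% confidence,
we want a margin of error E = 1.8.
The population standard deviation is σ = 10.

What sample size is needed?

Answer: n = 205

Derivation:
z_0.005 = 2.576
n = (z×σ/E)² = (2.576×10/1.8)²
n = 204.8079
Round up: n = 205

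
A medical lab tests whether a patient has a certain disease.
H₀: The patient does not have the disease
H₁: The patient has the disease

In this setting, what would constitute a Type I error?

Type I error: rejecting H₀ when it is actually true (false positive).
Type II error: failing to reject H₀ when H₁ is actually true (false negative).

Answer: Diagnosing a healthy patient as having the disease (false positive)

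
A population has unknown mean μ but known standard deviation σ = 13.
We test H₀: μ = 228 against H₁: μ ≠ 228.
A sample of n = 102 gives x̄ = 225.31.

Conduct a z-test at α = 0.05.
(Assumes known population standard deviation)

Standard error: SE = σ/√n = 13/√102 = 1.2872
z-statistic: z = (x̄ - μ₀)/SE = (225.31 - 228)/1.2872 = -2.0898
Critical value: ±1.960
p-value = 0.0366
Decision: reject H₀

Answer: z = -2.0898, reject H₀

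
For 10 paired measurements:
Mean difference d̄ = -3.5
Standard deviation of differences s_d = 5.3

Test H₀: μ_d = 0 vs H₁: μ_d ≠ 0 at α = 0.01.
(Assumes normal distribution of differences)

Answer: t = -2.0883, fail to reject H₀

Derivation:
df = n - 1 = 9
SE = s_d/√n = 5.3/√10 = 1.6760
t = d̄/SE = -3.5/1.6760 = -2.0883
Critical value: t_{0.005,9} = ±3.250
p-value ≈ 0.0664
Decision: fail to reject H₀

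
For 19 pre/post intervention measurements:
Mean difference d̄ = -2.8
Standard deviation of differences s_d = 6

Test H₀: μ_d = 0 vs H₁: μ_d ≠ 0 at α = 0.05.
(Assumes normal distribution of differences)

df = n - 1 = 18
SE = s_d/√n = 6/√19 = 1.3765
t = d̄/SE = -2.8/1.3765 = -2.0341
Critical value: t_{0.025,18} = ±2.101
p-value ≈ 0.0569
Decision: fail to reject H₀

Answer: t = -2.0341, fail to reject H₀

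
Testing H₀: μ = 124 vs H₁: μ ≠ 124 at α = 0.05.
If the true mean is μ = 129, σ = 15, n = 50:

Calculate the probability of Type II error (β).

SE = σ/√n = 15/√50 = 2.1213
Critical values: μ₀ ± z_0.025×SE = 124 ± 1.960×2.1213
Acceptance region: (119.8423, 128.1577)
Under H₁ (μ = 129): z_high = (128.1577 - 129)/2.1213 = -0.3971, z_low = (119.8423 - 129)/2.1213 = -4.3170
β = P(not reject | H₁) = Φ(-0.3971) - Φ(-4.3170) ≈ 0.3456

Answer: β ≈ 0.3456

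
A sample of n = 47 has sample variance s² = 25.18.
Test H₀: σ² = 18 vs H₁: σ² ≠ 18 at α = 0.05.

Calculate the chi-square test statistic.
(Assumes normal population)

Answer: χ² = 64.3489, fail to reject H₀

Derivation:
df = n - 1 = 46
χ² = (n-1)s²/σ₀² = 46×25.18/18 = 64.3489
Critical values: χ²_{0.975,46} = 29.160, χ²_{0.025,46} = 66.617
Rejection region: χ² < 29.160 or χ² > 66.617
Decision: fail to reject H₀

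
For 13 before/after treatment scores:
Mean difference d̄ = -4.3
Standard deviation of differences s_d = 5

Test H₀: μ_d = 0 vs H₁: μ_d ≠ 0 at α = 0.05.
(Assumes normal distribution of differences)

df = n - 1 = 12
SE = s_d/√n = 5/√13 = 1.3868
t = d̄/SE = -4.3/1.3868 = -3.1007
Critical value: t_{0.025,12} = ±2.179
p-value ≈ 0.0092
Decision: reject H₀

Answer: t = -3.1007, reject H₀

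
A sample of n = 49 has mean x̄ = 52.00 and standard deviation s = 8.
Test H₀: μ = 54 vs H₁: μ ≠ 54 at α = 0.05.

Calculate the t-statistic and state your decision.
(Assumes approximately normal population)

df = n - 1 = 48
SE = s/√n = 8/√49 = 1.1429
t = (x̄ - μ₀)/SE = (52.00 - 54)/1.1429 = -1.7499
Critical value: t_{0.025,48} = ±2.011
p-value ≈ 0.0865
Decision: fail to reject H₀

Answer: t = -1.7499, fail to reject H₀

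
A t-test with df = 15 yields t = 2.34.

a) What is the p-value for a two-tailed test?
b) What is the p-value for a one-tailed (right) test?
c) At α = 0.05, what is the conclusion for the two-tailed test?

Using t-distribution with df = 15:
a) Two-tailed: p = 2×P(T > 2.34) = 0.0335
b) One-tailed: p = P(T > 2.34) = 0.0168
c) 0.0335 < 0.05, reject H₀

Answer: a) 0.0335, b) 0.0168, c) reject H₀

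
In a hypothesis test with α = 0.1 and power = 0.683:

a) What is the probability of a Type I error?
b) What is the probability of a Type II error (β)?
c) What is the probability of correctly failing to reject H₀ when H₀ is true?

Answer: a) 0.1, b) 0.317, c) 0.9

Derivation:
a) Type I error probability = α = 0.1
b) Power = P(reject H₀ | H₁ true) = 1 - β = 0.683, so Type II error probability = β = 1 - Power = 0.317
c) P(fail to reject H₀ | H₀ true) = 1 - α = 0.9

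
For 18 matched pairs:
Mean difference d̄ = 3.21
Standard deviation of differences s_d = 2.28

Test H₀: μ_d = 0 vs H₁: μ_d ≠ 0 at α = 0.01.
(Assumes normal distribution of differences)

df = n - 1 = 17
SE = s_d/√n = 2.28/√18 = 0.5374
t = d̄/SE = 3.21/0.5374 = 5.9732
Critical value: t_{0.005,17} = ±2.898
p-value < 0.0001
Decision: reject H₀

Answer: t = 5.9732, reject H₀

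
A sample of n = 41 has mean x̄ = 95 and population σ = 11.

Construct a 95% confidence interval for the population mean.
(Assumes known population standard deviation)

Answer: (91.6329, 98.3671)

Derivation:
Confidence level: 95%, α = 0.05
z_0.025 = 1.960
SE = σ/√n = 11/√41 = 1.7179
Margin of error = 1.960 × 1.7179 = 3.3671
CI: x̄ ± margin = 95 ± 3.3671
CI: (91.6329, 98.3671)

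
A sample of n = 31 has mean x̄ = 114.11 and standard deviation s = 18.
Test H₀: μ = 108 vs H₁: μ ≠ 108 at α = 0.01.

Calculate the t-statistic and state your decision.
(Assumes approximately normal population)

Answer: t = 1.8899, fail to reject H₀

Derivation:
df = n - 1 = 30
SE = s/√n = 18/√31 = 3.2329
t = (x̄ - μ₀)/SE = (114.11 - 108)/3.2329 = 1.8899
Critical value: t_{0.005,30} = ±2.750
p-value ≈ 0.0685
Decision: fail to reject H₀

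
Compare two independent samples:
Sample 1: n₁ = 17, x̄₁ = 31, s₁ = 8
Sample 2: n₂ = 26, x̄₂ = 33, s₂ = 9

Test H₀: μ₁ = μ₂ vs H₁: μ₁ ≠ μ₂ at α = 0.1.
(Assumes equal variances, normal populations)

Pooled variance: s²_p = [16×8² + 25×9²]/(41) = 74.3659
s_p = 8.6236
SE = s_p×√(1/n₁ + 1/n₂) = 8.6236×√(1/17 + 1/26) = 2.6897
t = (x̄₁ - x̄₂)/SE = (31 - 33)/2.6897 = -0.7436
df = 41, t-critical = ±1.683
Decision: fail to reject H₀

Answer: t = -0.7436, fail to reject H₀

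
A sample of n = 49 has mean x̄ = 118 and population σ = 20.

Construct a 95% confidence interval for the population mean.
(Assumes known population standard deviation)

Answer: (112.4001, 123.5999)

Derivation:
Confidence level: 95%, α = 0.05
z_0.025 = 1.960
SE = σ/√n = 20/√49 = 2.8571
Margin of error = 1.960 × 2.8571 = 5.5999
CI: x̄ ± margin = 118 ± 5.5999
CI: (112.4001, 123.5999)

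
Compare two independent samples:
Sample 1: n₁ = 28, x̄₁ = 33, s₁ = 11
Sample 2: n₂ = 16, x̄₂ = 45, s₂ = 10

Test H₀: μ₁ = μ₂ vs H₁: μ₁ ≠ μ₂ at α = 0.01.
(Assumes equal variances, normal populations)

Pooled variance: s²_p = [27×11² + 15×10²]/(42) = 113.5000
s_p = 10.6536
SE = s_p×√(1/n₁ + 1/n₂) = 10.6536×√(1/28 + 1/16) = 3.3387
t = (x̄₁ - x̄₂)/SE = (33 - 45)/3.3387 = -3.5942
df = 42, t-critical = ±2.698
Decision: reject H₀

Answer: t = -3.5942, reject H₀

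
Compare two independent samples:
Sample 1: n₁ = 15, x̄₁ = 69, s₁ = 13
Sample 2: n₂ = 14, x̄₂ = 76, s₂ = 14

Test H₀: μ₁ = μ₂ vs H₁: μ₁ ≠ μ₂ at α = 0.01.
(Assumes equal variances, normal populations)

Pooled variance: s²_p = [14×13² + 13×14²]/(27) = 182.0000
s_p = 13.4907
SE = s_p×√(1/n₁ + 1/n₂) = 13.4907×√(1/15 + 1/14) = 5.0133
t = (x̄₁ - x̄₂)/SE = (69 - 76)/5.0133 = -1.3963
df = 27, t-critical = ±2.771
Decision: fail to reject H₀

Answer: t = -1.3963, fail to reject H₀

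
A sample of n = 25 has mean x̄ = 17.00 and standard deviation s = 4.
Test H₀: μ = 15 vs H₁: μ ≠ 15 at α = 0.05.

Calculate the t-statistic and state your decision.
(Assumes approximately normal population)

Answer: t = 2.5000, reject H₀

Derivation:
df = n - 1 = 24
SE = s/√n = 4/√25 = 0.8000
t = (x̄ - μ₀)/SE = (17.00 - 15)/0.8000 = 2.5000
Critical value: t_{0.025,24} = ±2.064
p-value ≈ 0.0197
Decision: reject H₀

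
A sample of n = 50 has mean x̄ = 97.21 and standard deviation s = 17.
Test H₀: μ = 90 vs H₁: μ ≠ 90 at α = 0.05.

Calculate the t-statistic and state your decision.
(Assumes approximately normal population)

Answer: t = 2.9989, reject H₀

Derivation:
df = n - 1 = 49
SE = s/√n = 17/√50 = 2.4042
t = (x̄ - μ₀)/SE = (97.21 - 90)/2.4042 = 2.9989
Critical value: t_{0.025,49} = ±2.010
p-value ≈ 0.0042
Decision: reject H₀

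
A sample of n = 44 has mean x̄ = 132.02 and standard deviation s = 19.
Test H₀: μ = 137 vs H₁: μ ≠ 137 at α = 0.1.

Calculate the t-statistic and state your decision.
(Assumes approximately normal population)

Answer: t = -1.7386, reject H₀

Derivation:
df = n - 1 = 43
SE = s/√n = 19/√44 = 2.8644
t = (x̄ - μ₀)/SE = (132.02 - 137)/2.8644 = -1.7386
Critical value: t_{0.05,43} = ±1.681
p-value ≈ 0.0893
Decision: reject H₀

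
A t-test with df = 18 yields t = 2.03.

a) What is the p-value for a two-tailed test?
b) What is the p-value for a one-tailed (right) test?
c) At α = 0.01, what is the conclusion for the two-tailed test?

Answer: a) 0.0574, b) 0.0287, c) fail to reject H₀

Derivation:
Using t-distribution with df = 18:
a) Two-tailed: p = 2×P(T > 2.03) = 0.0574
b) One-tailed: p = P(T > 2.03) = 0.0287
c) 0.0574 ≥ 0.01, fail to reject H₀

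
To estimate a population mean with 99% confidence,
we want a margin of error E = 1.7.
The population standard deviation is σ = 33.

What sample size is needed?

Answer: n = 2501

Derivation:
z_0.005 = 2.576
n = (z×σ/E)² = (2.576×33/1.7)²
n = 2500.4706
Round up: n = 2501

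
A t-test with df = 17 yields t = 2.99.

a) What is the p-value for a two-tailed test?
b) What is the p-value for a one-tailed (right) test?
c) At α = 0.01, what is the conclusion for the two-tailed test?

Using t-distribution with df = 17:
a) Two-tailed: p = 2×P(T > 2.99) = 0.0082
b) One-tailed: p = P(T > 2.99) = 0.0041
c) 0.0082 < 0.01, reject H₀

Answer: a) 0.0082, b) 0.0041, c) reject H₀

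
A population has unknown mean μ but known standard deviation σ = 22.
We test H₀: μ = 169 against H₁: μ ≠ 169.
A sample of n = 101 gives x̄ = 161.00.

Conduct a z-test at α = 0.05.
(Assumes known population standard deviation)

Answer: z = -3.6545, reject H₀

Derivation:
Standard error: SE = σ/√n = 22/√101 = 2.1891
z-statistic: z = (x̄ - μ₀)/SE = (161.00 - 169)/2.1891 = -3.6545
Critical value: ±1.960
p-value = 0.0003
Decision: reject H₀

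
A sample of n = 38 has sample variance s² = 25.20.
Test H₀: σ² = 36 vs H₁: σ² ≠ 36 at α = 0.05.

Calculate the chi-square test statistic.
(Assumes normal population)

Answer: χ² = 25.9000, fail to reject H₀

Derivation:
df = n - 1 = 37
χ² = (n-1)s²/σ₀² = 37×25.20/36 = 25.9000
Critical values: χ²_{0.975,37} = 22.106, χ²_{0.025,37} = 55.668
Rejection region: χ² < 22.106 or χ² > 55.668
Decision: fail to reject H₀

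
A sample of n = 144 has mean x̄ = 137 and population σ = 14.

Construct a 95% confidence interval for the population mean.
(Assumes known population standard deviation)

Answer: (134.7133, 139.2867)

Derivation:
Confidence level: 95%, α = 0.05
z_0.025 = 1.960
SE = σ/√n = 14/√144 = 1.1667
Margin of error = 1.960 × 1.1667 = 2.2867
CI: x̄ ± margin = 137 ± 2.2867
CI: (134.7133, 139.2867)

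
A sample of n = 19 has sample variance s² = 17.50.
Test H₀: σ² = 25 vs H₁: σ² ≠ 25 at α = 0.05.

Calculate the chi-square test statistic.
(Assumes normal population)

df = n - 1 = 18
χ² = (n-1)s²/σ₀² = 18×17.50/25 = 12.6000
Critical values: χ²_{0.975,18} = 8.231, χ²_{0.025,18} = 31.526
Rejection region: χ² < 8.231 or χ² > 31.526
Decision: fail to reject H₀

Answer: χ² = 12.6000, fail to reject H₀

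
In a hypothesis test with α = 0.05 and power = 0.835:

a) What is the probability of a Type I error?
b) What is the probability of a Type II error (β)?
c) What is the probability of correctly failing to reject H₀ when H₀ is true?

Answer: a) 0.05, b) 0.165, c) 0.95

Derivation:
a) Type I error probability = α = 0.05
b) Power = P(reject H₀ | H₁ true) = 1 - β = 0.835, so Type II error probability = β = 1 - Power = 0.165
c) P(fail to reject H₀ | H₀ true) = 1 - α = 0.95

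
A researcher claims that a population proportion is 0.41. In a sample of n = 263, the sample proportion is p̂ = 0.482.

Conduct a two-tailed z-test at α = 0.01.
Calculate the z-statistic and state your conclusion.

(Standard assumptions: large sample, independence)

H₀: p = 0.41, H₁: p ≠ 0.41
Standard error: SE = √(p₀(1-p₀)/n) = √(0.41×0.59/263) = 0.030328
z-statistic: z = (p̂ - p₀)/SE = (0.482 - 0.41)/0.030328 = 2.3740
Critical value: z_0.005 = ±2.576
p-value = 0.0176
Decision: fail to reject H₀ at α = 0.01

Answer: z = 2.3740, fail to reject H₀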